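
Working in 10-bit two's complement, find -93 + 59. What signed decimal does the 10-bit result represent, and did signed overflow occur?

-34; no overflow

-93 → 1110100011
59 → 0000111011
  1110100011
+ 0000111011
= 1111011110
Result 1111011110: MSB = 1 → 990 − 1024 = -34.
Addends have opposite signs, so signed overflow cannot occur.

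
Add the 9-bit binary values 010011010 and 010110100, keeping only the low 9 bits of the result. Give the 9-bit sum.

101001110

  010011010
+ 010110100
= 101001110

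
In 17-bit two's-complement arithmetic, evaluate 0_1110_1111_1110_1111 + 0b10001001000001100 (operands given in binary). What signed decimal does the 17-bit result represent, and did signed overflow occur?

507; no overflow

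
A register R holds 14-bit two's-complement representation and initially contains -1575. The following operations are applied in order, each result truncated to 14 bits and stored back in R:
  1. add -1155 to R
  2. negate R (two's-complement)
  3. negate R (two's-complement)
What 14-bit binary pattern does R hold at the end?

Start: R = -1575 = 11100111011001.
R = -1575 + (-1155) = -2730 = 11010101010110
R = −(-2730) = 2730 = 00101010101010
R = −(2730) = -2730 = 11010101010110

11010101010110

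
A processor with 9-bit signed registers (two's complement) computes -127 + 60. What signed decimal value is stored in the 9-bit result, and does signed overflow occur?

-67; no overflow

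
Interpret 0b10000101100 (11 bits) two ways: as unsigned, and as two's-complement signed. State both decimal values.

unsigned = 1068, signed = -980

Unsigned: 10000101100 = 1068.
Signed: MSB=1 → 1068 − 2048 = -980.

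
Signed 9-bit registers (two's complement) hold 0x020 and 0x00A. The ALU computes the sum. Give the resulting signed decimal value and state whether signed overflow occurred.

42; no overflow

0x020 = 000100000 = 32 (signed)
0x00A = 000001010 = 10 (signed)
  000100000
+ 000001010
= 000101010
Result 000101010: MSB = 0 → value 42.
Both addends are non-negative and so is the stored result: no signed overflow.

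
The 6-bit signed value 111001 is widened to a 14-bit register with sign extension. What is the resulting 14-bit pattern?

11111111111001

MSB of 111001 is 1; replicate it into the new high bits.
11111111|111001 → 11111111111001 (still -7).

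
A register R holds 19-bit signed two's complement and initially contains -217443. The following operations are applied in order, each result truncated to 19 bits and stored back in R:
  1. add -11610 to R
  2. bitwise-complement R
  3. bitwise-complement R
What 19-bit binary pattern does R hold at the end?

1001000000101000011

Start: R = -217443 = 1001010111010011101.
R = -217443 + (-11610) = -229053 = 1001000000101000011
R = NOT 1001000000101000011 = 0110111111010111100 = 229052
R = NOT 0110111111010111100 = 1001000000101000011 = -229053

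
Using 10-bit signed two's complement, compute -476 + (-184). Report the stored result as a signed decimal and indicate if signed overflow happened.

364; overflow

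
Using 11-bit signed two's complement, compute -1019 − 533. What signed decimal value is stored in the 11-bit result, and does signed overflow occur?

496; overflow

-1019 → 10000000101
533 → 01000010101
Subtract via negate-and-add: invert 01000010101 + 1 = 10111101011 (i.e. -533).
  10000000101
+ 10111101011
= 00111110000  (discard carry-out 1)
Result 00111110000: MSB = 0 → value 496.
Both addends (after negating the subtrahend) are negative but the stored result is non-negative: signed overflow. The true value -1019 − 533 = -1552 lies outside [-1024, 1023].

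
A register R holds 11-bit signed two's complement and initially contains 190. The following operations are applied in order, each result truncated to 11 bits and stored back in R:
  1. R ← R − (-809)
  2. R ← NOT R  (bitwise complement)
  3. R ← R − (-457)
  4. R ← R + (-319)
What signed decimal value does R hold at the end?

-862

Start: R = 190 = 00010111110.
R = 190 − (-809) = 999 = 01111100111
R = NOT 01111100111 = 10000011000 = -1000
R = -1000 − (-457) = -543 = 10111100001
R = -543 + (-319) = -862 = 10010100010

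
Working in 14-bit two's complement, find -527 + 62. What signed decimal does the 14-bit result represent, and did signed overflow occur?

-527 → 11110111110001
62 → 00000000111110
  11110111110001
+ 00000000111110
= 11111000101111
Result 11111000101111: MSB = 1 → 15919 − 16384 = -465.
Addends have opposite signs, so signed overflow cannot occur.

-465; no overflow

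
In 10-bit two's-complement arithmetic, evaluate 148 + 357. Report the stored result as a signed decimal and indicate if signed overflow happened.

505; no overflow

148 → 0010010100
357 → 0101100101
  0010010100
+ 0101100101
= 0111111001
Result 0111111001: MSB = 0 → value 505.
Both addends are non-negative and so is the stored result: no signed overflow.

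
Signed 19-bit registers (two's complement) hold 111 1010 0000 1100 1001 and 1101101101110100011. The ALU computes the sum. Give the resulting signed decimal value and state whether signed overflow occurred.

-99220; no overflow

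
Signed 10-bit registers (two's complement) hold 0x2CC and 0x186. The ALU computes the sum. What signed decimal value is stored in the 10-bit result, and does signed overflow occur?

0x2CC = 1011001100 = -308 (signed)
0x186 = 0110000110 = 390 (signed)
  1011001100
+ 0110000110
= 0001010010  (discard carry-out 1)
Result 0001010010: MSB = 0 → value 82.
Addends have opposite signs, so signed overflow cannot occur.

82; no overflow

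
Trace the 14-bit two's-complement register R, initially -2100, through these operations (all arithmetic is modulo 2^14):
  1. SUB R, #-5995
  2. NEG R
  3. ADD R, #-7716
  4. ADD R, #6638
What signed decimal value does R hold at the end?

-4973

Start: R = -2100 = 11011111001100.
R = -2100 − (-5995) = 3895 = 00111100110111
R = −(3895) = -3895 = 11000011001001
R = -3895 + (-7716) = -11611; wraps to 4773 = 01001010100101
R = 4773 + 6638 = 11411; wraps to -4973 = 10110010010011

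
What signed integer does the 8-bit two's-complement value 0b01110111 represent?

119

MSB is 0, so the value is non-negative: 01110111 = 119.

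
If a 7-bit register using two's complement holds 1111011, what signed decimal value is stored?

-5

MSB is 1, so the value is negative.
Invert: 0000100. Add 1: 0000101 = 5. So the value is −5.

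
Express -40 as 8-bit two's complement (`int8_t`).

|-40| = 40 = 00101000 in 8 bits.
Invert the bits: 11010111. Add 1: 11011000.
Check: 11011000 reads as 216 − 256 = -40.

11011000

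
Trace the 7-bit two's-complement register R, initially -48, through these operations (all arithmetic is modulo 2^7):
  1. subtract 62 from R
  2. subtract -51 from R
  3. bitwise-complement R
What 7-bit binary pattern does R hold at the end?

0111010

Start: R = -48 = 1010000.
R = -48 − 62 = -110; wraps to 18 = 0010010
R = 18 − (-51) = 69; wraps to -59 = 1000101
R = NOT 1000101 = 0111010 = 58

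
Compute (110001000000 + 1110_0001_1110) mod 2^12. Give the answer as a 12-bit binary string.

  110001000000
+ 111000011110
= 101001011110  (discard carry-out 1)

101001011110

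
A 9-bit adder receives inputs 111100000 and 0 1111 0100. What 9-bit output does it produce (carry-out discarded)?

011010100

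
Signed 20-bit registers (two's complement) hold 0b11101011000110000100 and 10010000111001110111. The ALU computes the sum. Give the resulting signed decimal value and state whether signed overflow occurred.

507899; overflow

0b11101011000110000100 → 11101011000110000100 = -85628 (signed)
10010000111001110111 = -455049 (signed)
  11101011000110000100
+ 10010000111001110111
= 01111011111111111011  (discard carry-out 1)
Result 01111011111111111011: MSB = 0 → value 507899.
Both addends are negative but the stored result is non-negative: signed overflow. The true value -85628 + (-455049) = -540677 lies outside [-524288, 524287].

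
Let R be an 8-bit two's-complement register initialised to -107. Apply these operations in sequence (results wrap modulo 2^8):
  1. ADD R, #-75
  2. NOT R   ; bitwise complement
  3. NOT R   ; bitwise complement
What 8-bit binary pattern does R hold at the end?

01001010

Start: R = -107 = 10010101.
R = -107 + (-75) = -182; wraps to 74 = 01001010
R = NOT 01001010 = 10110101 = -75
R = NOT 10110101 = 01001010 = 74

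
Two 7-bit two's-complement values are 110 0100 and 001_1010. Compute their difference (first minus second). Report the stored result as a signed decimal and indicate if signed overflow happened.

-54; no overflow

110 0100 → 1100100 = -28 (signed)
001_1010 → 0011010 = 26 (signed)
Subtract via negate-and-add: invert 0011010 + 1 = 1100110 (i.e. -26).
  1100100
+ 1100110
= 1001010  (discard carry-out 1)
Result 1001010: MSB = 1 → 74 − 128 = -54.
Both addends (after negating the subtrahend) are negative and so is the stored result: no signed overflow.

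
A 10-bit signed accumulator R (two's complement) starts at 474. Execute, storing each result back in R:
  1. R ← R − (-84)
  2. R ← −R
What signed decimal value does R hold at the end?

Start: R = 474 = 0111011010.
R = 474 − (-84) = 558; wraps to -466 = 1000101110
R = −(-466) = 466 = 0111010010

466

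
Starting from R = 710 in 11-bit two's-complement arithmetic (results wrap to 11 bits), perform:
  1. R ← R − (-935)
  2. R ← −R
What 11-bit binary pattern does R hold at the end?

00110010011

Start: R = 710 = 01011000110.
R = 710 − (-935) = 1645; wraps to -403 = 11001101101
R = −(-403) = 403 = 00110010011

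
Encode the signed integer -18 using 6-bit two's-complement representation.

101110

|-18| = 18 = 010010 in 6 bits.
Invert the bits: 101101. Add 1: 101110.
Check: 101110 reads as 46 − 64 = -18.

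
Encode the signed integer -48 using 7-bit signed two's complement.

1010000

|-48| = 48 = 0110000 in 7 bits.
Invert the bits: 1001111. Add 1: 1010000.
Check: 1010000 reads as 80 − 128 = -48.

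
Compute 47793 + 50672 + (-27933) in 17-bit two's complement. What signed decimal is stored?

-60540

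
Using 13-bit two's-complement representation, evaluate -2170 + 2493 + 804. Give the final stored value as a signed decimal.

-2170 + 2493 = 323 (0000101000011)
323 + 804 = 1127 (0010001100111)

1127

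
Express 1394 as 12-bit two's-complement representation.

1394 is non-negative, so write it directly in 12 bits: 010101110010.

010101110010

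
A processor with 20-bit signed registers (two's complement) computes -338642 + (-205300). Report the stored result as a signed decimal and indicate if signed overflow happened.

504634; overflow

-338642 → 10101101010100101110
-205300 → 11001101111000001100
  10101101010100101110
+ 11001101111000001100
= 01111011001100111010  (discard carry-out 1)
Result 01111011001100111010: MSB = 0 → value 504634.
Both addends are negative but the stored result is non-negative: signed overflow. The true value -338642 + (-205300) = -543942 lies outside [-524288, 524287].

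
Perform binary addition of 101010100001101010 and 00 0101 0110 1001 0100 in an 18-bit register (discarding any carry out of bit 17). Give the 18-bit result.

101111111011111110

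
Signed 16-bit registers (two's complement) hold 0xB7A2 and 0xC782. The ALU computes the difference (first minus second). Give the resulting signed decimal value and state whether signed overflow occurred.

0xB7A2 = 1011011110100010 = -18526 (signed)
0xC782 = 1100011110000010 = -14462 (signed)
Subtract via negate-and-add: invert 1100011110000010 + 1 = 0011100001111110 (i.e. 14462).
  1011011110100010
+ 0011100001111110
= 1111000000100000
Result 1111000000100000: MSB = 1 → 61472 − 65536 = -4064.
Addends (after negating the subtrahend) have opposite signs, so signed overflow cannot occur.

-4064; no overflow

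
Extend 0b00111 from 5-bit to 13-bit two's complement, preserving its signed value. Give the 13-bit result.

MSB of 00111 is 0; replicate it into the new high bits.
00000000|00111 → 0000000000111 (still 7).

0000000000111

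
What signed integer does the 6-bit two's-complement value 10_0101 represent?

MSB is 1, so the value is negative.
Invert: 011010. Add 1: 011011 = 27. So the value is −27.

-27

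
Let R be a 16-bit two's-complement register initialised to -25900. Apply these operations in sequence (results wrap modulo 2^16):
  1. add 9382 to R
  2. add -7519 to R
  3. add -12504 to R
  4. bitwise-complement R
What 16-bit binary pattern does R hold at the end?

1000111010111100

Start: R = -25900 = 1001101011010100.
R = -25900 + 9382 = -16518 = 1011111101111010
R = -16518 + (-7519) = -24037 = 1010001000011011
R = -24037 + (-12504) = -36541; wraps to 28995 = 0111000101000011
R = NOT 0111000101000011 = 1000111010111100 = -28996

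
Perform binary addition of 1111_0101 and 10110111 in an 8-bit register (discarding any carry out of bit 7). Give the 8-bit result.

  11110101
+ 10110111
= 10101100  (discard carry-out 1)

10101100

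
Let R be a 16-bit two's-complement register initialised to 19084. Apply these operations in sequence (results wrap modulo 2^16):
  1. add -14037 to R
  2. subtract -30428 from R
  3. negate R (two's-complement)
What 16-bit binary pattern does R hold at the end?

0111010101101101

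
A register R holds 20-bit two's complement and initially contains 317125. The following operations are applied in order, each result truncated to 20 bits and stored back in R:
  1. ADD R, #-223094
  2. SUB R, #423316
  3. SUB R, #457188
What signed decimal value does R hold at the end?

Start: R = 317125 = 01001101011011000101.
R = 317125 + (-223094) = 94031 = 00010110111101001111
R = 94031 − 423316 = -329285 = 10101111100110111011
R = -329285 − 457188 = -786473; wraps to 262103 = 00111111111111010111

262103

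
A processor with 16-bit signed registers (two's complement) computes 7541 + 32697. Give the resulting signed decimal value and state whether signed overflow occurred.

7541 → 0001110101110101
32697 → 0111111110111001
  0001110101110101
+ 0111111110111001
= 1001110100101110
Result 1001110100101110: MSB = 1 → 40238 − 65536 = -25298.
Both addends are non-negative but the stored result is negative: signed overflow. The true value 7541 + 32697 = 40238 lies outside [-32768, 32767].

-25298; overflow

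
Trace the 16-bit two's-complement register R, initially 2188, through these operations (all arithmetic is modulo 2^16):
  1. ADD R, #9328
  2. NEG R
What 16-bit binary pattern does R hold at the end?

1101001100000100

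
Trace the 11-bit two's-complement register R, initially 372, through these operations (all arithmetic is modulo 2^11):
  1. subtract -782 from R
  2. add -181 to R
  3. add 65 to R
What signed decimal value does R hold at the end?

-1010

Start: R = 372 = 00101110100.
R = 372 − (-782) = 1154; wraps to -894 = 10010000010
R = -894 + (-181) = -1075; wraps to 973 = 01111001101
R = 973 + 65 = 1038; wraps to -1010 = 10000001110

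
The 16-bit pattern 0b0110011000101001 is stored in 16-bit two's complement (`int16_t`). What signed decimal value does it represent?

MSB is 0, so the value is non-negative: 0110011000101001 = 26153.

26153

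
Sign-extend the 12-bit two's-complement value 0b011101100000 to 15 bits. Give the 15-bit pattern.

000011101100000

MSB of 011101100000 is 0; replicate it into the new high bits.
000|011101100000 → 000011101100000 (still 1888).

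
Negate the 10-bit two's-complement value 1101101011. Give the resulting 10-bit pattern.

0010010101

Invert: 0010010100. Add 1: 0010010101.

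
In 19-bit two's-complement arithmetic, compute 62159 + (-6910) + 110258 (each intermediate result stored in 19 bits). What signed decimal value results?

62159 + (-6910) = 55249 (0001101011111010001)
55249 + 110258 = 165507 (0101000011010000011)

165507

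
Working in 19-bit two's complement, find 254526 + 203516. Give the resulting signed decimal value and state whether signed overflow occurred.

254526 → 0111110001000111110
203516 → 0110001101011111100
  0111110001000111110
+ 0110001101011111100
= 1101111110100111010
Result 1101111110100111010: MSB = 1 → 458042 − 524288 = -66246.
Both addends are non-negative but the stored result is negative: signed overflow. The true value 254526 + 203516 = 458042 lies outside [-262144, 262143].

-66246; overflow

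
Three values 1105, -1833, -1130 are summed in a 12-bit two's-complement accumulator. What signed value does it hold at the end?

1105 + (-1833) = -728 (110100101000)
-728 + (-1130) = -1858 (100010111110)

-1858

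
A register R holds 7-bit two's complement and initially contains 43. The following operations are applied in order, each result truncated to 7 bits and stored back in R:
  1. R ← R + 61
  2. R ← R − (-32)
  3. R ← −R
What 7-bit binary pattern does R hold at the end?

Start: R = 43 = 0101011.
R = 43 + 61 = 104; wraps to -24 = 1101000
R = -24 − (-32) = 8 = 0001000
R = −(8) = -8 = 1111000

1111000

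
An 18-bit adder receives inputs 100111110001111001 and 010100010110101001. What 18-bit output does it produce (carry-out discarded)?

111100001000100010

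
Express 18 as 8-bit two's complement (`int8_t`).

00010010

18 is non-negative, so write it directly in 8 bits: 00010010.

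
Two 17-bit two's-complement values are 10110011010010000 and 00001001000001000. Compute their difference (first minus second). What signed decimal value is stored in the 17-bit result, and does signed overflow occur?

-43896; no overflow

10110011010010000 = -39280 (signed)
00001001000001000 = 4616 (signed)
Subtract via negate-and-add: invert 00001001000001000 + 1 = 11110110111111000 (i.e. -4616).
  10110011010010000
+ 11110110111111000
= 10101010010001000  (discard carry-out 1)
Result 10101010010001000: MSB = 1 → 87176 − 131072 = -43896.
Both addends (after negating the subtrahend) are negative and so is the stored result: no signed overflow.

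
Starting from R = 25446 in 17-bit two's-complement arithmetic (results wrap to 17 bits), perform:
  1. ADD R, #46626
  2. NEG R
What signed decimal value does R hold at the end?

59000

Start: R = 25446 = 00110001101100110.
R = 25446 + 46626 = 72072; wraps to -59000 = 10001100110001000
R = −(-59000) = 59000 = 01110011001111000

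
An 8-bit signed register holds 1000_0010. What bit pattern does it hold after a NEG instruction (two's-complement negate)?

01111110

Invert: 01111101. Add 1: 01111110.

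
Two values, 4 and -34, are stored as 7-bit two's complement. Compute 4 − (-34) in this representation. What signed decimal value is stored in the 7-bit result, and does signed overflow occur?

4 → 0000100
-34 → 1011110
Subtract via negate-and-add: invert 1011110 + 1 = 0100010 (i.e. 34).
  0000100
+ 0100010
= 0100110
Result 0100110: MSB = 0 → value 38.
Both addends (after negating the subtrahend) are non-negative and so is the stored result: no signed overflow.

38; no overflow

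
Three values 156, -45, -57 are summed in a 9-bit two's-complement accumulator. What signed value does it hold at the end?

156 + (-45) = 111 (001101111)
111 + (-57) = 54 (000110110)

54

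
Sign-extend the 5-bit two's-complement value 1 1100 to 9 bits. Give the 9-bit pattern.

MSB of 11100 is 1; replicate it into the new high bits.
1111|11100 → 111111100 (still -4).

111111100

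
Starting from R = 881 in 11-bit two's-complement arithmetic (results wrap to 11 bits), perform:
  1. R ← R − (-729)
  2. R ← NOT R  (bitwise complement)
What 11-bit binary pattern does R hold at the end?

00110110101

Start: R = 881 = 01101110001.
R = 881 − (-729) = 1610; wraps to -438 = 11001001010
R = NOT 11001001010 = 00110110101 = 437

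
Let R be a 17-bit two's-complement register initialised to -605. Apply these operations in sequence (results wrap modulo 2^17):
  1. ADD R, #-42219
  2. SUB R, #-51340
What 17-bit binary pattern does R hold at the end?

00010000101000100

Start: R = -605 = 11111110110100011.
R = -605 + (-42219) = -42824 = 10101100010111000
R = -42824 − (-51340) = 8516 = 00010000101000100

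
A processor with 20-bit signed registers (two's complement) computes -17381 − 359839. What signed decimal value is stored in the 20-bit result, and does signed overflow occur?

-17381 → 11111011110000011011
359839 → 01010111110110011111
Subtract via negate-and-add: invert 01010111110110011111 + 1 = 10101000001001100001 (i.e. -359839).
  11111011110000011011
+ 10101000001001100001
= 10100011111001111100  (discard carry-out 1)
Result 10100011111001111100: MSB = 1 → 671356 − 1048576 = -377220.
Both addends (after negating the subtrahend) are negative and so is the stored result: no signed overflow.

-377220; no overflow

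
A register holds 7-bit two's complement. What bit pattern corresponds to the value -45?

1010011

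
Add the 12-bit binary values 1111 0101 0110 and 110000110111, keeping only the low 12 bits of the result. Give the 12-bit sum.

101110001101

  111101010110
+ 110000110111
= 101110001101  (discard carry-out 1)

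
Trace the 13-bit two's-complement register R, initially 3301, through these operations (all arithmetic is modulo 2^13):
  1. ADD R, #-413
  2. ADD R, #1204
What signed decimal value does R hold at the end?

4092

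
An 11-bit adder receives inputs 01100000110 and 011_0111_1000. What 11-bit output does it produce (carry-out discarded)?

  01100000110
+ 01101111000
= 11001111110

11001111110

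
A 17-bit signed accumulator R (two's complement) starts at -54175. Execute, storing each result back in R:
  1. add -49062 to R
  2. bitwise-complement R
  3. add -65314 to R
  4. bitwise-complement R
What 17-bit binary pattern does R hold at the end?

10110101111011101

Start: R = -54175 = 10010110001100001.
R = -54175 + (-49062) = -103237; wraps to 27835 = 00110110010111011
R = NOT 00110110010111011 = 11001001101000100 = -27836
R = -27836 + (-65314) = -93150; wraps to 37922 = 01001010000100010
R = NOT 01001010000100010 = 10110101111011101 = -37923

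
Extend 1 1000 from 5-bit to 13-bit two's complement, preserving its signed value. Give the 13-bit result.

1111111111000

MSB of 11000 is 1; replicate it into the new high bits.
11111111|11000 → 1111111111000 (still -8).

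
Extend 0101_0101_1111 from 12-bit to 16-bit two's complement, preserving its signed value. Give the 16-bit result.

MSB of 010101011111 is 0; replicate it into the new high bits.
0000|010101011111 → 0000010101011111 (still 1375).

0000010101011111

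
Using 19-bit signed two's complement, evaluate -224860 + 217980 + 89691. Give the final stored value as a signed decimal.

82811

-224860 + 217980 = -6880 (1111110010100100000)
-6880 + 89691 = 82811 (0010100001101111011)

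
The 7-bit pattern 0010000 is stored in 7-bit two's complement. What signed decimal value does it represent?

MSB is 0, so the value is non-negative: 0010000 = 16.

16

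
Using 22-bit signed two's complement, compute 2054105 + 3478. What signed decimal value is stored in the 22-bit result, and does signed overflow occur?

2057583; no overflow

2054105 → 0111110101011111011001
3478 → 0000000000110110010110
  0111110101011111011001
+ 0000000000110110010110
= 0111110110010101101111
Result 0111110110010101101111: MSB = 0 → value 2057583.
Both addends are non-negative and so is the stored result: no signed overflow.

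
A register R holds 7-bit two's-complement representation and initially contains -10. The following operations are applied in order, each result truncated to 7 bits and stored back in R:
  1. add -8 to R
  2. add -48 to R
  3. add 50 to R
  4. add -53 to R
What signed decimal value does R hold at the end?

59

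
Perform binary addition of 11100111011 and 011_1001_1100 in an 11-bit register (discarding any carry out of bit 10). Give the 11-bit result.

01011010111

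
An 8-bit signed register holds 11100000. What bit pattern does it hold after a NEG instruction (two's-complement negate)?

Invert: 00011111. Add 1: 00100000.
Check: 11100000 = -32, 00100000 = 32.

00100000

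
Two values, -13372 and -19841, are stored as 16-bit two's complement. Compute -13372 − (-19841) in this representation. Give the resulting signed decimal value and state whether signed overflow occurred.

-13372 → 1100101111000100
-19841 → 1011001001111111
Subtract via negate-and-add: invert 1011001001111111 + 1 = 0100110110000001 (i.e. 19841).
  1100101111000100
+ 0100110110000001
= 0001100101000101  (discard carry-out 1)
Result 0001100101000101: MSB = 0 → value 6469.
Addends (after negating the subtrahend) have opposite signs, so signed overflow cannot occur.

6469; no overflow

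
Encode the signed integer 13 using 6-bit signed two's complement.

001101

13 is non-negative, so write it directly in 6 bits: 001101.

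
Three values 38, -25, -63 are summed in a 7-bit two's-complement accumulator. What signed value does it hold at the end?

-50

38 + (-25) = 13 (0001101)
13 + (-63) = -50 (1001110)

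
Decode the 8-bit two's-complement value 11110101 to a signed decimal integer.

-11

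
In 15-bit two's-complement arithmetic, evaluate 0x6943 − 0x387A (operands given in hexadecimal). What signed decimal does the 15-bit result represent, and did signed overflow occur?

0x6943 = 110100101000011 = -5821 (signed)
0x387A = 011100001111010 = 14458 (signed)
Subtract via negate-and-add: invert 011100001111010 + 1 = 100011110000110 (i.e. -14458).
  110100101000011
+ 100011110000110
= 011000011001001  (discard carry-out 1)
Result 011000011001001: MSB = 0 → value 12489.
Both addends (after negating the subtrahend) are negative but the stored result is non-negative: signed overflow. The true value -5821 − 14458 = -20279 lies outside [-16384, 16383].

12489; overflow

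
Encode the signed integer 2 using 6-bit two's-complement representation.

000010

2 is non-negative, so write it directly in 6 bits: 000010.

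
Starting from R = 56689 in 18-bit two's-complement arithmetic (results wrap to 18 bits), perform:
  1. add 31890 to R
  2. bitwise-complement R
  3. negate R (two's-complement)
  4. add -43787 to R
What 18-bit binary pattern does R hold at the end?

001010111011111001

Start: R = 56689 = 001101110101110001.
R = 56689 + 31890 = 88579 = 010101101000000011
R = NOT 010101101000000011 = 101010010111111100 = -88580
R = −(-88580) = 88580 = 010101101000000100
R = 88580 + (-43787) = 44793 = 001010111011111001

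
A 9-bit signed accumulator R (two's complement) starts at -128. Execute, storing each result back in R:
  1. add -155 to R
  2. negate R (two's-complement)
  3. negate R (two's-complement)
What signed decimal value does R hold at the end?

Start: R = -128 = 110000000.
R = -128 + (-155) = -283; wraps to 229 = 011100101
R = −(229) = -229 = 100011011
R = −(-229) = 229 = 011100101

229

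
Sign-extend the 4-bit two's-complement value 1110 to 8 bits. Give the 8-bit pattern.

11111110

MSB of 1110 is 1; replicate it into the new high bits.
1111|1110 → 11111110 (still -2).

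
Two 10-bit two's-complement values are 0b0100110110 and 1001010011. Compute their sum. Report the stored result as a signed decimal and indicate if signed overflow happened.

-119; no overflow

0b0100110110 → 0100110110 = 310 (signed)
1001010011 = -429 (signed)
  0100110110
+ 1001010011
= 1110001001
Result 1110001001: MSB = 1 → 905 − 1024 = -119.
Addends have opposite signs, so signed overflow cannot occur.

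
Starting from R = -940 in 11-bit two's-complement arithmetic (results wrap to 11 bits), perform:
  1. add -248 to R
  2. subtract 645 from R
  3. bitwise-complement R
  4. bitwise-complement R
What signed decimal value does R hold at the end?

Start: R = -940 = 10001010100.
R = -940 + (-248) = -1188; wraps to 860 = 01101011100
R = 860 − 645 = 215 = 00011010111
R = NOT 00011010111 = 11100101000 = -216
R = NOT 11100101000 = 00011010111 = 215

215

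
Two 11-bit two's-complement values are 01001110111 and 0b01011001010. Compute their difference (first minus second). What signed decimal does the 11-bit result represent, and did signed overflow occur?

-83; no overflow

01001110111 = 631 (signed)
0b01011001010 → 01011001010 = 714 (signed)
Subtract via negate-and-add: invert 01011001010 + 1 = 10100110110 (i.e. -714).
  01001110111
+ 10100110110
= 11110101101
Result 11110101101: MSB = 1 → 1965 − 2048 = -83.
Addends (after negating the subtrahend) have opposite signs, so signed overflow cannot occur.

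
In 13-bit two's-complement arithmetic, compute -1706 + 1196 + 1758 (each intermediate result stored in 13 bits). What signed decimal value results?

1248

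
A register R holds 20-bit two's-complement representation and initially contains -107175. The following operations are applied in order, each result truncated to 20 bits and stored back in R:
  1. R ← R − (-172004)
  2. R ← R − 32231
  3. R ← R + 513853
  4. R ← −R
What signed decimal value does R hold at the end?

502125

Start: R = -107175 = 11100101110101011001.
R = -107175 − (-172004) = 64829 = 00001111110100111101
R = 64829 − 32231 = 32598 = 00000111111101010110
R = 32598 + 513853 = 546451; wraps to -502125 = 10000101011010010011
R = −(-502125) = 502125 = 01111010100101101101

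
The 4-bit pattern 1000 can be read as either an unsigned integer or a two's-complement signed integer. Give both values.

unsigned = 8, signed = -8

Unsigned: 1000 = 8.
Signed: MSB=1 → 8 − 16 = -8.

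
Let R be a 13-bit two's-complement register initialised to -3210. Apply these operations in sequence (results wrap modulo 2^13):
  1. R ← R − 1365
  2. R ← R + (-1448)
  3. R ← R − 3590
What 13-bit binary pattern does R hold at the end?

1101001110011

Start: R = -3210 = 1001101110110.
R = -3210 − 1365 = -4575; wraps to 3617 = 0111000100001
R = 3617 + (-1448) = 2169 = 0100001111001
R = 2169 − 3590 = -1421 = 1101001110011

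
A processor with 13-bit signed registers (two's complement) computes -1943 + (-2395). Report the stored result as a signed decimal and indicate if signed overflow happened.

-1943 → 1100001101001
-2395 → 1011010100101
  1100001101001
+ 1011010100101
= 0111100001110  (discard carry-out 1)
Result 0111100001110: MSB = 0 → value 3854.
Both addends are negative but the stored result is non-negative: signed overflow. The true value -1943 + (-2395) = -4338 lies outside [-4096, 4095].

3854; overflow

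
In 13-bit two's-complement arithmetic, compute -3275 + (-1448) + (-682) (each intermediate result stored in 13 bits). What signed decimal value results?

2787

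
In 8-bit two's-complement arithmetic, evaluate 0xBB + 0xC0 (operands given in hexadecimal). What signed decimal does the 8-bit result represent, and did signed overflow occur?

123; overflow

0xBB = 10111011 = -69 (signed)
0xC0 = 11000000 = -64 (signed)
  10111011
+ 11000000
= 01111011  (discard carry-out 1)
Result 01111011: MSB = 0 → value 123.
Both addends are negative but the stored result is non-negative: signed overflow. The true value -69 + (-64) = -133 lies outside [-128, 127].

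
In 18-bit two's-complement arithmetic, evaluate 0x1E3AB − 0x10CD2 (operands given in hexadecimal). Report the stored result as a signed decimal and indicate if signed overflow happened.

0x1E3AB = 011110001110101011 = 123819 (signed)
0x10CD2 = 010000110011010010 = 68818 (signed)
Subtract via negate-and-add: invert 010000110011010010 + 1 = 101111001100101110 (i.e. -68818).
  011110001110101011
+ 101111001100101110
= 001101011011011001  (discard carry-out 1)
Result 001101011011011001: MSB = 0 → value 55001.
Addends (after negating the subtrahend) have opposite signs, so signed overflow cannot occur.

55001; no overflow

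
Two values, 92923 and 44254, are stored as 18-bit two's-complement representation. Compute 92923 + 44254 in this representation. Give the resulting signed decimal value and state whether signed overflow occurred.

-124967; overflow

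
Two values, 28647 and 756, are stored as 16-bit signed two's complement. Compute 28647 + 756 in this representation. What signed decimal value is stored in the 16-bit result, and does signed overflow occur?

28647 → 0110111111100111
756 → 0000001011110100
  0110111111100111
+ 0000001011110100
= 0111001011011011
Result 0111001011011011: MSB = 0 → value 29403.
Both addends are non-negative and so is the stored result: no signed overflow.

29403; no overflow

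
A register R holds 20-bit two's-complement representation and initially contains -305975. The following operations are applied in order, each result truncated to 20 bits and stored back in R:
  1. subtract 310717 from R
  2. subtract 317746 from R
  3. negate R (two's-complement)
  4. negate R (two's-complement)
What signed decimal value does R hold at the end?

Start: R = -305975 = 10110101010011001001.
R = -305975 − 310717 = -616692; wraps to 431884 = 01101001011100001100
R = 431884 − 317746 = 114138 = 00011011110111011010
R = −(114138) = -114138 = 11100100001000100110
R = −(-114138) = 114138 = 00011011110111011010

114138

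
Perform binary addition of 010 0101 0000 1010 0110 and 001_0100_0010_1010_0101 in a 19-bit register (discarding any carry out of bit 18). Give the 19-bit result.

  0100101000010100110
+ 0010100001010100101
= 0111001001101001011

0111001001101001011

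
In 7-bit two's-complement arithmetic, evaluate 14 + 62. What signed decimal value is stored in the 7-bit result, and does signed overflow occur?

-52; overflow

14 → 0001110
62 → 0111110
  0001110
+ 0111110
= 1001100
Result 1001100: MSB = 1 → 76 − 128 = -52.
Both addends are non-negative but the stored result is negative: signed overflow. The true value 14 + 62 = 76 lies outside [-64, 63].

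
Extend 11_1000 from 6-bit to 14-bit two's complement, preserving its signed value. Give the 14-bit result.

11111111111000

MSB of 111000 is 1; replicate it into the new high bits.
11111111|111000 → 11111111111000 (still -8).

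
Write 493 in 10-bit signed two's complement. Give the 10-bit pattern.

493 is non-negative, so write it directly in 10 bits: 0111101101.

0111101101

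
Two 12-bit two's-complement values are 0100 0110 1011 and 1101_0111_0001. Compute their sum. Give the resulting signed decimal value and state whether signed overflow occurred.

476; no overflow

0100 0110 1011 → 010001101011 = 1131 (signed)
1101_0111_0001 → 110101110001 = -655 (signed)
  010001101011
+ 110101110001
= 000111011100  (discard carry-out 1)
Result 000111011100: MSB = 0 → value 476.
Addends have opposite signs, so signed overflow cannot occur.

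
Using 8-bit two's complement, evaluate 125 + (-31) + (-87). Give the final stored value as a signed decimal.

7

125 + (-31) = 94 (01011110)
94 + (-87) = 7 (00000111)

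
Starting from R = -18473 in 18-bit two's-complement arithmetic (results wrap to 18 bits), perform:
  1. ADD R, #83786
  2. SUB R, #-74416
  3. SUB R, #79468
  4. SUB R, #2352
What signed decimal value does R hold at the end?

Start: R = -18473 = 111011011111010111.
R = -18473 + 83786 = 65313 = 001111111100100001
R = 65313 − (-74416) = 139729; wraps to -122415 = 100010000111010001
R = -122415 − 79468 = -201883; wraps to 60261 = 001110101101100101
R = 60261 − 2352 = 57909 = 001110001000110101

57909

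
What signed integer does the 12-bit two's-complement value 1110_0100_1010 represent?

-438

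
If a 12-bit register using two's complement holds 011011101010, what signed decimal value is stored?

1770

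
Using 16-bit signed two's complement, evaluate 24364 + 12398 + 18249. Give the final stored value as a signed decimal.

-10525

24364 + 12398 = 36762 → wraps to -28774 (1000111110011010)
-28774 + 18249 = -10525 (1101011011100011)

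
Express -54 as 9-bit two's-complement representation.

111001010

|-54| = 54 = 000110110 in 9 bits.
Invert the bits: 111001001. Add 1: 111001010.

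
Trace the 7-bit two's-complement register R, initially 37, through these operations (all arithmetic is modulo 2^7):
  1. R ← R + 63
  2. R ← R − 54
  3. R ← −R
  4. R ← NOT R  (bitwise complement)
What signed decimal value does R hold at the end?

45

Start: R = 37 = 0100101.
R = 37 + 63 = 100; wraps to -28 = 1100100
R = -28 − 54 = -82; wraps to 46 = 0101110
R = −(46) = -46 = 1010010
R = NOT 1010010 = 0101101 = 45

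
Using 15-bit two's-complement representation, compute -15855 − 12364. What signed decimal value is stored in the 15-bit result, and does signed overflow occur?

-15855 → 100001000010001
12364 → 011000001001100
Subtract via negate-and-add: invert 011000001001100 + 1 = 100111110110100 (i.e. -12364).
  100001000010001
+ 100111110110100
= 001000111000101  (discard carry-out 1)
Result 001000111000101: MSB = 0 → value 4549.
Both addends (after negating the subtrahend) are negative but the stored result is non-negative: signed overflow. The true value -15855 − 12364 = -28219 lies outside [-16384, 16383].

4549; overflow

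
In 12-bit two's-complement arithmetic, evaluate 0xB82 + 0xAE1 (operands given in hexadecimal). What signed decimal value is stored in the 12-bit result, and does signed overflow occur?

0xB82 = 101110000010 = -1150 (signed)
0xAE1 = 101011100001 = -1311 (signed)
  101110000010
+ 101011100001
= 011001100011  (discard carry-out 1)
Result 011001100011: MSB = 0 → value 1635.
Both addends are negative but the stored result is non-negative: signed overflow. The true value -1150 + (-1311) = -2461 lies outside [-2048, 2047].

1635; overflow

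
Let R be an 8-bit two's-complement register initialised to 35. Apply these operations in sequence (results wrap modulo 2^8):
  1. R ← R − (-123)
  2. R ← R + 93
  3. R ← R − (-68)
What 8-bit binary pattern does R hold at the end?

00111111

Start: R = 35 = 00100011.
R = 35 − (-123) = 158; wraps to -98 = 10011110
R = -98 + 93 = -5 = 11111011
R = -5 − (-68) = 63 = 00111111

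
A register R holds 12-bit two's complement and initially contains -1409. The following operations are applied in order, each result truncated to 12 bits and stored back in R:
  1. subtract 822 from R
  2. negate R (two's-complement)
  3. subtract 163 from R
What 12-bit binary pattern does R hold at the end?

100000010100

Start: R = -1409 = 101001111111.
R = -1409 − 822 = -2231; wraps to 1865 = 011101001001
R = −(1865) = -1865 = 100010110111
R = -1865 − 163 = -2028 = 100000010100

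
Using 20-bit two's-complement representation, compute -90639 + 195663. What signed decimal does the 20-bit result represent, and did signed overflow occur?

-90639 → 11101001110111110001
195663 → 00101111110001001111
  11101001110111110001
+ 00101111110001001111
= 00011001101001000000  (discard carry-out 1)
Result 00011001101001000000: MSB = 0 → value 105024.
Addends have opposite signs, so signed overflow cannot occur.

105024; no overflow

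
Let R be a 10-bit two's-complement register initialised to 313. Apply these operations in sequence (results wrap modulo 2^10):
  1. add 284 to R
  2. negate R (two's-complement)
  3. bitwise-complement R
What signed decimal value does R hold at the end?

-428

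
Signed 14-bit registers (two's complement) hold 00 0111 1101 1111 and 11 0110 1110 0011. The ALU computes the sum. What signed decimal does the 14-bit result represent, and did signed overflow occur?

-318; no overflow

00 0111 1101 1111 → 00011111011111 = 2015 (signed)
11 0110 1110 0011 → 11011011100011 = -2333 (signed)
  00011111011111
+ 11011011100011
= 11111011000010
Result 11111011000010: MSB = 1 → 16066 − 16384 = -318.
Addends have opposite signs, so signed overflow cannot occur.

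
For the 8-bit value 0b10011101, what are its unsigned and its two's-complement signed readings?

unsigned = 157, signed = -99

Unsigned: 10011101 = 157.
Signed: MSB=1 → 157 − 256 = -99.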